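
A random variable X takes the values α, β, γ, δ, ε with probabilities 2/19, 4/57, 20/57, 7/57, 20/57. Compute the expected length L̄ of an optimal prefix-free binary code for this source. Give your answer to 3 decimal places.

2.123 bits/symbol

Repeatedly combine the two least-probable nodes; the expected code length is the sum of the merged weights.
merge 4/57 + 2/19 → 10/57
merge 7/57 + 10/57 → 17/57
merge 17/57 + 20/57 → 37/57
merge 20/57 + 37/57 → 1
L = 10/57 + 17/57 + 37/57 + 1 = 121/57 ≈ 2.123 bits/symbol.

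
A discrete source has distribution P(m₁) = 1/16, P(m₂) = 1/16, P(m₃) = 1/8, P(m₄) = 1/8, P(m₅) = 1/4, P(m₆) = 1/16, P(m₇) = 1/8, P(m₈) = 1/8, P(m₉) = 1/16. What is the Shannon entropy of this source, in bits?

3 bits

Each probability is a power of 1/2, so log₂(1/p) is an integer.
H = Σ p·log₂(1/p) = 1/16·4 + 1/16·4 + 1/8·3 + 1/8·3 + 1/4·2 + 1/16·4 + 1/8·3 + 1/8·3 + 1/16·4 = 3 bits.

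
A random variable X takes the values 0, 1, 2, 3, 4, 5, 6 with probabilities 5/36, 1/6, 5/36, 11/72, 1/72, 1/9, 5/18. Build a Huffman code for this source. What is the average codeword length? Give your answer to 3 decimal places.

Repeatedly combine the two least-probable nodes; the expected code length is the sum of the merged weights.
merge 1/72 + 1/9 → 1/8
merge 1/8 + 5/36 → 19/72
merge 5/36 + 11/72 → 7/24
merge 1/6 + 19/72 → 31/72
merge 5/18 + 7/24 → 41/72
merge 31/72 + 41/72 → 1
L = 1/8 + 19/72 + 7/24 + 31/72 + 41/72 + 1 = 193/72 ≈ 2.681 bits/symbol.

2.681 bits/symbol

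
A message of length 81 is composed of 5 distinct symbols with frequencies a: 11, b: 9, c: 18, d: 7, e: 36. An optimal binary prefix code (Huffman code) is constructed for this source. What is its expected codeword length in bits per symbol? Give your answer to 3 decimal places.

Probabilities are the counts divided by 81.
Repeatedly combine the two least-probable nodes; the expected code length is the sum of the merged weights.
merge 7/81 + 1/9 → 16/81
merge 11/81 + 16/81 → 1/3
merge 2/9 + 1/3 → 5/9
merge 4/9 + 5/9 → 1
L = 16/81 + 1/3 + 5/9 + 1 = 169/81 ≈ 2.086 bits/symbol.

2.086 bits/symbol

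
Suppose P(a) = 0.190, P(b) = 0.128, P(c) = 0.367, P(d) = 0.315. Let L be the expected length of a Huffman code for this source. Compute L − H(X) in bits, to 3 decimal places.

Entropy H = −Σ p log₂ p ≈ 1.8906 bits.
Huffman merges: 16/125+19/100→159/500; 63/200+159/500→633/1000; 367/1000+633/1000→1. L = 1951/1000 ≈ 1.9510.
L − H = 1.9510 − 1.8906 = 0.060 bits.

0.060 bits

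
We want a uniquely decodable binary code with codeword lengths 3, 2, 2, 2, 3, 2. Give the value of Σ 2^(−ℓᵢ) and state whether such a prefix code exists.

With common denominator 2^3 = 8: Σ 2^(−ℓᵢ) = 1/8 + 2/8 + 2/8 + 2/8 + 1/8 + 2/8 = 10/8 = 1.25.
Kraft's inequality requires Σ ≤ 1; here Σ = 1.25 > 1, so no such prefix code exists.

1.25; no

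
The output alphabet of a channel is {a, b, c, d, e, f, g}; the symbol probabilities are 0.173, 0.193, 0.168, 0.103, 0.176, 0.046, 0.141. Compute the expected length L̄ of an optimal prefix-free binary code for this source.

2.78 bits/symbol

Repeatedly combine the two least-probable nodes; the expected code length is the sum of the merged weights.
merge 23/500 + 103/1000 → 149/1000
merge 141/1000 + 149/1000 → 29/100
merge 21/125 + 173/1000 → 341/1000
merge 22/125 + 193/1000 → 369/1000
merge 29/100 + 341/1000 → 631/1000
merge 369/1000 + 631/1000 → 1
L = 149/1000 + 29/100 + 341/1000 + 369/1000 + 631/1000 + 1 = 139/50 = 2.78 bits/symbol.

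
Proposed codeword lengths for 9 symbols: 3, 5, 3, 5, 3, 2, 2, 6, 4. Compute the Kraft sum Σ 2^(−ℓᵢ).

1.015625

With common denominator 2^6 = 64: Σ 2^(−ℓᵢ) = 8/64 + 2/64 + 8/64 + 2/64 + 8/64 + 16/64 + 16/64 + 1/64 + 4/64 = 65/64 = 1.015625.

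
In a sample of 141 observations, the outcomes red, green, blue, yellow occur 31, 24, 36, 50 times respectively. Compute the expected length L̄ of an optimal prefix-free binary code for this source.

2 bits/symbol

Probabilities are the counts divided by 141.
Repeatedly combine the two least-probable nodes; the expected code length is the sum of the merged weights.
merge 8/47 + 31/141 → 55/141
merge 12/47 + 50/141 → 86/141
merge 55/141 + 86/141 → 1
L = 55/141 + 86/141 + 1 = 2 bits/symbol.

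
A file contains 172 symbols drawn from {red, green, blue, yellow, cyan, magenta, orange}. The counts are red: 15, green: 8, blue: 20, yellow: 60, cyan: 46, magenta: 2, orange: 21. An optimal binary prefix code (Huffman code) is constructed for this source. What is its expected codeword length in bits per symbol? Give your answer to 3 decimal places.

Probabilities are the counts divided by 172.
Repeatedly combine the two least-probable nodes; the expected code length is the sum of the merged weights.
merge 1/86 + 2/43 → 5/86
merge 5/86 + 15/172 → 25/172
merge 5/43 + 21/172 → 41/172
merge 25/172 + 41/172 → 33/86
merge 23/86 + 15/43 → 53/86
merge 33/86 + 53/86 → 1
L = 5/86 + 25/172 + 41/172 + 33/86 + 53/86 + 1 = 105/43 ≈ 2.442 bits/symbol.

2.442 bits/symbol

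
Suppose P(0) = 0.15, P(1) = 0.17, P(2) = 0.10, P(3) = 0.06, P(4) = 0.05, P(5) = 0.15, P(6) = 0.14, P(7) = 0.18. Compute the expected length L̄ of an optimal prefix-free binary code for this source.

2.93 bits/symbol

Repeatedly combine the two least-probable nodes; the expected code length is the sum of the merged weights.
merge 1/20 + 3/50 → 11/100
merge 1/10 + 11/100 → 21/100
merge 7/50 + 3/20 → 29/100
merge 3/20 + 17/100 → 8/25
merge 9/50 + 21/100 → 39/100
merge 29/100 + 8/25 → 61/100
merge 39/100 + 61/100 → 1
L = 11/100 + 21/100 + 29/100 + 8/25 + 39/100 + 61/100 + 1 = 293/100 = 2.93 bits/symbol.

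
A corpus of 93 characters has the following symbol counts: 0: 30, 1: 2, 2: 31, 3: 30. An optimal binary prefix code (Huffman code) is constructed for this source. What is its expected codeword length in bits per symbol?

Probabilities are the counts divided by 93.
Repeatedly combine the two least-probable nodes; the expected code length is the sum of the merged weights.
merge 2/93 + 10/31 → 32/93
merge 10/31 + 1/3 → 61/93
merge 32/93 + 61/93 → 1
L = 32/93 + 61/93 + 1 = 2 bits/symbol.

2 bits/symbol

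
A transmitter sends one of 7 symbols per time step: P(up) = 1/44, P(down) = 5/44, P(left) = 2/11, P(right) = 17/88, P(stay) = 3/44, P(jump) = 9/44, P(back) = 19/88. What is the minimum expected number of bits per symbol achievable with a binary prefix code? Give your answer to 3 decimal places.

Repeatedly combine the two least-probable nodes; the expected code length is the sum of the merged weights.
merge 1/44 + 3/44 → 1/11
merge 1/11 + 5/44 → 9/44
merge 2/11 + 17/88 → 3/8
merge 9/44 + 9/44 → 9/22
merge 19/88 + 3/8 → 13/22
merge 9/22 + 13/22 → 1
L = 1/11 + 9/44 + 3/8 + 9/22 + 13/22 + 1 = 235/88 ≈ 2.670 bits/symbol.

2.670 bits/symbol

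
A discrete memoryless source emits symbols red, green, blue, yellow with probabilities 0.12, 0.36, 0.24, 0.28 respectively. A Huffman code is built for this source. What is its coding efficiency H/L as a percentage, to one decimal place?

95.3%

Entropy H = −Σ p log₂ p ≈ 1.9060 bits.
Huffman merges: 3/25+6/25→9/25; 7/25+9/25→16/25; 9/25+16/25→1. L = 2 ≈ 2.0000.
Efficiency = H/L = 1.9060/2.0000 = 95.3%.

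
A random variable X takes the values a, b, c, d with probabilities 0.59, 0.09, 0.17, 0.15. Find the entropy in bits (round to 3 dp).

H = −Σ pᵢ log₂ pᵢ.
−0.59·log₂(0.59) = 0.4491
−0.09·log₂(0.09) = 0.3127
−0.17·log₂(0.17) = 0.4346
−0.15·log₂(0.15) = 0.4105
Sum ≈ 1.6069 → 1.607 bits.

1.607 bits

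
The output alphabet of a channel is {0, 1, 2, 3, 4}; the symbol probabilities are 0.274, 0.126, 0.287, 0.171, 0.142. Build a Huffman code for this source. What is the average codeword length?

2.268 bits/symbol

Repeatedly combine the two least-probable nodes; the expected code length is the sum of the merged weights.
merge 63/500 + 71/500 → 67/250
merge 171/1000 + 67/250 → 439/1000
merge 137/500 + 287/1000 → 561/1000
merge 439/1000 + 561/1000 → 1
L = 67/250 + 439/1000 + 561/1000 + 1 = 567/250 = 2.268 bits/symbol.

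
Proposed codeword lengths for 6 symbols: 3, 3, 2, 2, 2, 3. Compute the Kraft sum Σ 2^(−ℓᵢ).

With common denominator 2^3 = 8: Σ 2^(−ℓᵢ) = 1/8 + 1/8 + 2/8 + 2/8 + 2/8 + 1/8 = 9/8 = 1.125.

1.125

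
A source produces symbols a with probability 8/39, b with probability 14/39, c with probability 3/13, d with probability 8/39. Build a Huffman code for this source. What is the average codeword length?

Repeatedly combine the two least-probable nodes; the expected code length is the sum of the merged weights.
merge 8/39 + 8/39 → 16/39
merge 3/13 + 14/39 → 23/39
merge 16/39 + 23/39 → 1
L = 16/39 + 23/39 + 1 = 2 bits/symbol.

2 bits/symbol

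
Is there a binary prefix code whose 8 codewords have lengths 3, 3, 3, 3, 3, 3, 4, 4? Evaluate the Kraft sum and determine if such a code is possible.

With common denominator 2^4 = 16: Σ 2^(−ℓᵢ) = 2/16 + 2/16 + 2/16 + 2/16 + 2/16 + 2/16 + 1/16 + 1/16 = 14/16 = 0.875.
Kraft's inequality requires Σ ≤ 1; here Σ = 0.875 ≤ 1, so such a prefix code exists.

0.875; yes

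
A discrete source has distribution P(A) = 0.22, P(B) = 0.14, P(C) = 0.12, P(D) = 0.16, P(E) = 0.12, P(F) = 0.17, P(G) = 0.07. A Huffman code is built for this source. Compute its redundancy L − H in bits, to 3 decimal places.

Entropy H = −Σ p log₂ p ≈ 2.7380 bits.
Huffman merges: 7/100+3/25→19/100; 3/25+7/50→13/50; 4/25+17/100→33/100; 19/100+11/50→41/100; 13/50+33/100→59/100; 41/100+59/100→1. L = 139/50 ≈ 2.7800.
L − H = 2.7800 − 2.7380 = 0.042 bits.

0.042 bits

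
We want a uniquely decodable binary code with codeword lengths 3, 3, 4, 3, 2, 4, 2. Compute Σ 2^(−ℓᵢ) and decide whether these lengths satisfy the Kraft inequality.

With common denominator 2^4 = 16: Σ 2^(−ℓᵢ) = 2/16 + 2/16 + 1/16 + 2/16 + 4/16 + 1/16 + 4/16 = 16/16 = 1.
Kraft's inequality requires Σ ≤ 1; here Σ = 1 ≤ 1, so such a prefix code exists.

1; yes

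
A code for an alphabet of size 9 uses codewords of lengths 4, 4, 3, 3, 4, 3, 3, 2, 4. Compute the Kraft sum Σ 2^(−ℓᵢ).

With common denominator 2^4 = 16: Σ 2^(−ℓᵢ) = 1/16 + 1/16 + 2/16 + 2/16 + 1/16 + 2/16 + 2/16 + 4/16 + 1/16 = 16/16 = 1.

1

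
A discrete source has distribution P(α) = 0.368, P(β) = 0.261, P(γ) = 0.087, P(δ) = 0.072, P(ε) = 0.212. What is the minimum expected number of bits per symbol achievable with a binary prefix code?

2.159 bits/symbol

Repeatedly combine the two least-probable nodes; the expected code length is the sum of the merged weights.
merge 9/125 + 87/1000 → 159/1000
merge 159/1000 + 53/250 → 371/1000
merge 261/1000 + 46/125 → 629/1000
merge 371/1000 + 629/1000 → 1
L = 159/1000 + 371/1000 + 629/1000 + 1 = 2159/1000 = 2.159 bits/symbol.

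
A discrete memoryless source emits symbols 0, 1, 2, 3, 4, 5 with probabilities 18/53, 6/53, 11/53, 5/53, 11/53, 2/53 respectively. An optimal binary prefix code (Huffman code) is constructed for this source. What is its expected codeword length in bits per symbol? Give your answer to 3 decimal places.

2.377 bits/symbol

Repeatedly combine the two least-probable nodes; the expected code length is the sum of the merged weights.
merge 2/53 + 5/53 → 7/53
merge 6/53 + 7/53 → 13/53
merge 11/53 + 11/53 → 22/53
merge 13/53 + 18/53 → 31/53
merge 22/53 + 31/53 → 1
L = 7/53 + 13/53 + 22/53 + 31/53 + 1 = 126/53 ≈ 2.377 bits/symbol.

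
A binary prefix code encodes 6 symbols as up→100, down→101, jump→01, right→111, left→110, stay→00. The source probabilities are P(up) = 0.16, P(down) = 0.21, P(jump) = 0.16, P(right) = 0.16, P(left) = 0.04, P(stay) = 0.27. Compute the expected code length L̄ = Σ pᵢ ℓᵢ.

2.57 bits/symbol

L̄ = Σ pᵢ·ℓᵢ = 0.16·3 + 0.21·3 + 0.16·2 + 0.16·3 + 0.04·3 + 0.27·2 = 2.57 bits/symbol.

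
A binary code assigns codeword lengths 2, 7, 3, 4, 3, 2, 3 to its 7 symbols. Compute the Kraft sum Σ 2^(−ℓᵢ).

0.9453125

With common denominator 2^7 = 128: Σ 2^(−ℓᵢ) = 32/128 + 1/128 + 16/128 + 8/128 + 16/128 + 32/128 + 16/128 = 121/128 = 0.9453125.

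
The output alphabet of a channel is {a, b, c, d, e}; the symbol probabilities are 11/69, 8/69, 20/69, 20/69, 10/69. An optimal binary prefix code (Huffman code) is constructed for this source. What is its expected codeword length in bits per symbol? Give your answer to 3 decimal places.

Repeatedly combine the two least-probable nodes; the expected code length is the sum of the merged weights.
merge 8/69 + 10/69 → 6/23
merge 11/69 + 6/23 → 29/69
merge 20/69 + 20/69 → 40/69
merge 29/69 + 40/69 → 1
L = 6/23 + 29/69 + 40/69 + 1 = 52/23 ≈ 2.261 bits/symbol.

2.261 bits/symbol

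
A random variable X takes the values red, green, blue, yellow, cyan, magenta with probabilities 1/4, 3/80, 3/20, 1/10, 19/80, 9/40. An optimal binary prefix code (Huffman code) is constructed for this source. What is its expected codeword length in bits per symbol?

Repeatedly combine the two least-probable nodes; the expected code length is the sum of the merged weights.
merge 3/80 + 1/10 → 11/80
merge 11/80 + 3/20 → 23/80
merge 9/40 + 19/80 → 37/80
merge 1/4 + 23/80 → 43/80
merge 37/80 + 43/80 → 1
L = 11/80 + 23/80 + 37/80 + 43/80 + 1 = 97/40 = 2.425 bits/symbol.

2.425 bits/symbol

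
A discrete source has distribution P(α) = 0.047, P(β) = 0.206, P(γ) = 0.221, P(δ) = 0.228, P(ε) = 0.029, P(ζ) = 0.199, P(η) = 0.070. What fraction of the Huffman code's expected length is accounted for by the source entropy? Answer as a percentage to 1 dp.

Entropy H = −Σ p log₂ p ≈ 2.5247 bits.
Huffman merges: 29/1000+47/1000→19/250; 7/100+19/250→73/500; 73/500+199/1000→69/200; 103/500+221/1000→427/1000; 57/250+69/200→573/1000; 427/1000+573/1000→1. L = 2567/1000 ≈ 2.5670.
Efficiency = H/L = 2.5247/2.5670 = 98.4%.

98.4%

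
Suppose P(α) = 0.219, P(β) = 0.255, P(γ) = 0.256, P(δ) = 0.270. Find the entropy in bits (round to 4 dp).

H = −Σ pᵢ log₂ pᵢ.
−0.219·log₂(0.219) = 0.4798
−0.255·log₂(0.255) = 0.5027
−0.256·log₂(0.256) = 0.5032
−0.270·log₂(0.270) = 0.5100
Sum ≈ 1.9958 → 1.9958 bits.

1.9958 bits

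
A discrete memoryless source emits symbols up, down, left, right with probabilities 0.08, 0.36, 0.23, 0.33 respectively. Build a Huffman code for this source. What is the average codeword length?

1.95 bits/symbol

Repeatedly combine the two least-probable nodes; the expected code length is the sum of the merged weights.
merge 2/25 + 23/100 → 31/100
merge 31/100 + 33/100 → 16/25
merge 9/25 + 16/25 → 1
L = 31/100 + 16/25 + 1 = 39/20 = 1.95 bits/symbol.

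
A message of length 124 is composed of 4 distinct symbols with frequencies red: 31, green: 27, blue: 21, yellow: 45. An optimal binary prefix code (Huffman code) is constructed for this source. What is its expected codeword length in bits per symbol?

Probabilities are the counts divided by 124.
Repeatedly combine the two least-probable nodes; the expected code length is the sum of the merged weights.
merge 21/124 + 27/124 → 12/31
merge 1/4 + 45/124 → 19/31
merge 12/31 + 19/31 → 1
L = 12/31 + 19/31 + 1 = 2 bits/symbol.

2 bits/symbol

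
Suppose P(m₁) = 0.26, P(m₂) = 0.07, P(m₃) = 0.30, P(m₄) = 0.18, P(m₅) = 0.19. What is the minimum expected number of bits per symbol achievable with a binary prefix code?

Repeatedly combine the two least-probable nodes; the expected code length is the sum of the merged weights.
merge 7/100 + 9/50 → 1/4
merge 19/100 + 1/4 → 11/25
merge 13/50 + 3/10 → 14/25
merge 11/25 + 14/25 → 1
L = 1/4 + 11/25 + 14/25 + 1 = 9/4 = 2.25 bits/symbol.

2.25 bits/symbol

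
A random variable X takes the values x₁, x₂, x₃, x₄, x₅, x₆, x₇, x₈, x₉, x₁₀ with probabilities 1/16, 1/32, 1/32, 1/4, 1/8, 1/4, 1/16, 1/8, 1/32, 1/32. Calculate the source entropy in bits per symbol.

Each probability is a power of 1/2, so log₂(1/p) is an integer.
H = Σ p·log₂(1/p) = 1/16·4 + 1/32·5 + 1/32·5 + 1/4·2 + 1/8·3 + 1/4·2 + 1/16·4 + 1/8·3 + 1/32·5 + 1/32·5 = 2.875 bits.

2.875 bits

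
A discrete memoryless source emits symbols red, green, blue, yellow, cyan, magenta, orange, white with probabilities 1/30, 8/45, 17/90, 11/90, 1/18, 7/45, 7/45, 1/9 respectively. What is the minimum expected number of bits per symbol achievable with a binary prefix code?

Repeatedly combine the two least-probable nodes; the expected code length is the sum of the merged weights.
merge 1/30 + 1/18 → 4/45
merge 4/45 + 1/9 → 1/5
merge 11/90 + 7/45 → 5/18
merge 7/45 + 8/45 → 1/3
merge 17/90 + 1/5 → 7/18
merge 5/18 + 1/3 → 11/18
merge 7/18 + 11/18 → 1
L = 4/45 + 1/5 + 5/18 + 1/3 + 7/18 + 11/18 + 1 = 29/10 = 2.9 bits/symbol.

2.9 bits/symbol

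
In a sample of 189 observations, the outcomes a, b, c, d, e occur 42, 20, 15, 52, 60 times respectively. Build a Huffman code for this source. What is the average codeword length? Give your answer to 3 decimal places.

2.185 bits/symbol

Probabilities are the counts divided by 189.
Repeatedly combine the two least-probable nodes; the expected code length is the sum of the merged weights.
merge 5/63 + 20/189 → 5/27
merge 5/27 + 2/9 → 11/27
merge 52/189 + 20/63 → 16/27
merge 11/27 + 16/27 → 1
L = 5/27 + 11/27 + 16/27 + 1 = 59/27 ≈ 2.185 bits/symbol.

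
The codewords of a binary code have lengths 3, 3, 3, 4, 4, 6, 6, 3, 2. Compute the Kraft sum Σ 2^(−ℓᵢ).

0.90625

With common denominator 2^6 = 64: Σ 2^(−ℓᵢ) = 8/64 + 8/64 + 8/64 + 4/64 + 4/64 + 1/64 + 1/64 + 8/64 + 16/64 = 58/64 = 0.90625.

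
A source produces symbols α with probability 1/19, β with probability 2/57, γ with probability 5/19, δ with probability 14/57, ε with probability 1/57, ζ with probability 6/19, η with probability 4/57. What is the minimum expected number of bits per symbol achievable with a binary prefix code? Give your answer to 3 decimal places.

2.333 bits/symbol

Repeatedly combine the two least-probable nodes; the expected code length is the sum of the merged weights.
merge 1/57 + 2/57 → 1/19
merge 1/19 + 1/19 → 2/19
merge 4/57 + 2/19 → 10/57
merge 10/57 + 14/57 → 8/19
merge 5/19 + 6/19 → 11/19
merge 8/19 + 11/19 → 1
L = 1/19 + 2/19 + 10/57 + 8/19 + 11/19 + 1 = 7/3 ≈ 2.333 bits/symbol.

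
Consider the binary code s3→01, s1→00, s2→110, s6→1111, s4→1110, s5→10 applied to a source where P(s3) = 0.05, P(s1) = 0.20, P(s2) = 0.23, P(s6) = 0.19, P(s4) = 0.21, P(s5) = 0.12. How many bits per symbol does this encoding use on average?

L̄ = Σ pᵢ·ℓᵢ = 0.05·2 + 0.20·2 + 0.23·3 + 0.19·4 + 0.21·4 + 0.12·2 = 3.03 bits/symbol.

3.03 bits/symbol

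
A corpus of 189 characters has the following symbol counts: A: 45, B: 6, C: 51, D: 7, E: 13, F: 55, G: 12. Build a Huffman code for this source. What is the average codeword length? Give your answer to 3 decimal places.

Probabilities are the counts divided by 189.
Repeatedly combine the two least-probable nodes; the expected code length is the sum of the merged weights.
merge 2/63 + 1/27 → 13/189
merge 4/63 + 13/189 → 25/189
merge 13/189 + 25/189 → 38/189
merge 38/189 + 5/21 → 83/189
merge 17/63 + 55/189 → 106/189
merge 83/189 + 106/189 → 1
L = 13/189 + 25/189 + 38/189 + 83/189 + 106/189 + 1 = 454/189 ≈ 2.402 bits/symbol.

2.402 bits/symbol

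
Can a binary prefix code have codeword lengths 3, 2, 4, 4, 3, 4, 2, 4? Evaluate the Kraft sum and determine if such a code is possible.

With common denominator 2^4 = 16: Σ 2^(−ℓᵢ) = 2/16 + 4/16 + 1/16 + 1/16 + 2/16 + 1/16 + 4/16 + 1/16 = 16/16 = 1.
Kraft's inequality requires Σ ≤ 1; here Σ = 1 ≤ 1, so such a prefix code exists.

1; yes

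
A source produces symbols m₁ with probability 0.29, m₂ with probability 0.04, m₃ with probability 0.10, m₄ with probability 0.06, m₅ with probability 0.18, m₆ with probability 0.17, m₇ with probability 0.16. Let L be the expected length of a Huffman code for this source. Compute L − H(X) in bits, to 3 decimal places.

Entropy H = −Σ p log₂ p ≈ 2.5823 bits.
Huffman merges: 1/25+3/50→1/10; 1/10+1/10→1/5; 4/25+17/100→33/100; 9/50+1/5→19/50; 29/100+33/100→31/50; 19/50+31/50→1. L = 263/100 ≈ 2.6300.
L − H = 2.6300 − 2.5823 = 0.048 bits.

0.048 bits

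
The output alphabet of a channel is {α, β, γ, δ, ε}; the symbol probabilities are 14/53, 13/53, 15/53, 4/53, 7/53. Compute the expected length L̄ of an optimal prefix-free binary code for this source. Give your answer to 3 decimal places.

Repeatedly combine the two least-probable nodes; the expected code length is the sum of the merged weights.
merge 4/53 + 7/53 → 11/53
merge 11/53 + 13/53 → 24/53
merge 14/53 + 15/53 → 29/53
merge 24/53 + 29/53 → 1
L = 11/53 + 24/53 + 29/53 + 1 = 117/53 ≈ 2.208 bits/symbol.

2.208 bits/symbol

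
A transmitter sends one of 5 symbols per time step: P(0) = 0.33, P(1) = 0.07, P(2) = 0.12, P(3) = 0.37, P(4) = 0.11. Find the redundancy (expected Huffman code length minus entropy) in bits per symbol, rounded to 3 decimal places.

Entropy H = −Σ p log₂ p ≈ 2.0445 bits.
Huffman merges: 7/100+11/100→9/50; 3/25+9/50→3/10; 3/10+33/100→63/100; 37/100+63/100→1. L = 211/100 ≈ 2.1100.
L − H = 2.1100 − 2.0445 = 0.066 bits.

0.066 bits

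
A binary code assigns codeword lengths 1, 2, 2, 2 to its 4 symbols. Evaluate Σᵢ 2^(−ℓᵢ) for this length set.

With common denominator 2^2 = 4: Σ 2^(−ℓᵢ) = 2/4 + 1/4 + 1/4 + 1/4 = 5/4 = 1.25.

1.25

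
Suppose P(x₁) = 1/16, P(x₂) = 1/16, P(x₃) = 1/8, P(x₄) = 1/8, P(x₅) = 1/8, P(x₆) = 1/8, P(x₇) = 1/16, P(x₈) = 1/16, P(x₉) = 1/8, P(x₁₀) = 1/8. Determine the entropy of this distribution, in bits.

3.25 bits

Each probability is a power of 1/2, so log₂(1/p) is an integer.
H = Σ p·log₂(1/p) = 1/16·4 + 1/16·4 + 1/8·3 + 1/8·3 + 1/8·3 + 1/8·3 + 1/16·4 + 1/16·4 + 1/8·3 + 1/8·3 = 3.25 bits.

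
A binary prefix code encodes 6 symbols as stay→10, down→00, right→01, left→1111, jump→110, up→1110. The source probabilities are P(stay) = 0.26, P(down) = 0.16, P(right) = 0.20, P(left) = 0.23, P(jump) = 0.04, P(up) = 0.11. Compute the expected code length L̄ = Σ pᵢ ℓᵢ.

L̄ = Σ pᵢ·ℓᵢ = 0.26·2 + 0.16·2 + 0.20·2 + 0.23·4 + 0.04·3 + 0.11·4 = 2.72 bits/symbol.

2.72 bits/symbol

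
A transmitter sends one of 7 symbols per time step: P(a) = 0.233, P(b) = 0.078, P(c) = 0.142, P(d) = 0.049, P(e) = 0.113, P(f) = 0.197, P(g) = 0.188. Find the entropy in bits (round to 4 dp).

H = −Σ pᵢ log₂ pᵢ.
−0.233·log₂(0.233) = 0.4897
−0.078·log₂(0.078) = 0.2871
−0.142·log₂(0.142) = 0.3999
−0.049·log₂(0.049) = 0.2132
−0.113·log₂(0.113) = 0.3555
−0.197·log₂(0.197) = 0.4617
−0.188·log₂(0.188) = 0.4533
Sum ≈ 2.6603 → 2.6603 bits.

2.6603 bits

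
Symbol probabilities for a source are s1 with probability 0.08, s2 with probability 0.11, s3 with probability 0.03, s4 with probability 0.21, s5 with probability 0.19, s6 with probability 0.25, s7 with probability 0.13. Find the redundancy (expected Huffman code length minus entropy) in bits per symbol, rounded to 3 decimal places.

Entropy H = −Σ p log₂ p ≈ 2.6043 bits.
Huffman merges: 3/100+2/25→11/100; 11/100+11/100→11/50; 13/100+19/100→8/25; 21/100+11/50→43/100; 1/4+8/25→57/100; 43/100+57/100→1. L = 53/20 ≈ 2.6500.
L − H = 2.6500 − 2.6043 = 0.046 bits.

0.046 bits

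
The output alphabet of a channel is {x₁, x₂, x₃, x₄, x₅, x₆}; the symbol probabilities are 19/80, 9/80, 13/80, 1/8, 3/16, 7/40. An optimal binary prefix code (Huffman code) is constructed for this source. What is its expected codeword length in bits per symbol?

Repeatedly combine the two least-probable nodes; the expected code length is the sum of the merged weights.
merge 9/80 + 1/8 → 19/80
merge 13/80 + 7/40 → 27/80
merge 3/16 + 19/80 → 17/40
merge 19/80 + 27/80 → 23/40
merge 17/40 + 23/40 → 1
L = 19/80 + 27/80 + 17/40 + 23/40 + 1 = 103/40 = 2.575 bits/symbol.

2.575 bits/symbol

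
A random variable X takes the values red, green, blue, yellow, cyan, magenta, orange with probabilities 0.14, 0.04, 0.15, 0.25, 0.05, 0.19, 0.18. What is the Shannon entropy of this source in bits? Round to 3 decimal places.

2.610 bits

H = −Σ pᵢ log₂ pᵢ.
−0.14·log₂(0.14) = 0.3971
−0.04·log₂(0.04) = 0.1858
−0.15·log₂(0.15) = 0.4105
−0.25·log₂(0.25) = 0.5000
−0.05·log₂(0.05) = 0.2161
−0.19·log₂(0.19) = 0.4552
−0.18·log₂(0.18) = 0.4453
Sum ≈ 2.6100 → 2.610 bits.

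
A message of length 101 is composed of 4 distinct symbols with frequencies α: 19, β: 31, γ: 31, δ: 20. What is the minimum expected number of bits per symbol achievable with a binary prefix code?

Probabilities are the counts divided by 101.
Repeatedly combine the two least-probable nodes; the expected code length is the sum of the merged weights.
merge 19/101 + 20/101 → 39/101
merge 31/101 + 31/101 → 62/101
merge 39/101 + 62/101 → 1
L = 39/101 + 62/101 + 1 = 2 bits/symbol.

2 bits/symbol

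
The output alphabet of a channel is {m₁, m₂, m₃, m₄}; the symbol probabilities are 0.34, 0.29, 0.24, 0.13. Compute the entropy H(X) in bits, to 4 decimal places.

1.9239 bits

H = −Σ pᵢ log₂ pᵢ.
−0.34·log₂(0.34) = 0.5292
−0.29·log₂(0.29) = 0.5179
−0.24·log₂(0.24) = 0.4941
−0.13·log₂(0.13) = 0.3826
Sum ≈ 1.9239 → 1.9239 bits.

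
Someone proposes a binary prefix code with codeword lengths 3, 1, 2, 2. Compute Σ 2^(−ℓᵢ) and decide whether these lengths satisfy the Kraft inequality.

1.125; no

With common denominator 2^3 = 8: Σ 2^(−ℓᵢ) = 1/8 + 4/8 + 2/8 + 2/8 = 9/8 = 1.125.
Kraft's inequality requires Σ ≤ 1; here Σ = 1.125 > 1, so no such prefix code exists.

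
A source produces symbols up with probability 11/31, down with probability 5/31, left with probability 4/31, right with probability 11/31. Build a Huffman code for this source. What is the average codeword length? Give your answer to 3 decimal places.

Repeatedly combine the two least-probable nodes; the expected code length is the sum of the merged weights.
merge 4/31 + 5/31 → 9/31
merge 9/31 + 11/31 → 20/31
merge 11/31 + 20/31 → 1
L = 9/31 + 20/31 + 1 = 60/31 ≈ 1.935 bits/symbol.

1.935 bits/symbol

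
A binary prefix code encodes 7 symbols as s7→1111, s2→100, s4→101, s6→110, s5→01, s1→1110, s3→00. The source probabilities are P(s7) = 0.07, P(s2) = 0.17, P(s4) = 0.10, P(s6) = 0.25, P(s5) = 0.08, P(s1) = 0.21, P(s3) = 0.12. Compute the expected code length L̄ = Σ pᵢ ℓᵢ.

3.08 bits/symbol

L̄ = Σ pᵢ·ℓᵢ = 0.07·4 + 0.17·3 + 0.10·3 + 0.25·3 + 0.08·2 + 0.21·4 + 0.12·2 = 3.08 bits/symbol.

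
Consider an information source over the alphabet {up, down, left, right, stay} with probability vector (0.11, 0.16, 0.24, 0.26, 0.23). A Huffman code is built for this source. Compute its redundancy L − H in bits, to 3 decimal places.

Entropy H = −Σ p log₂ p ≈ 2.2604 bits.
Huffman merges: 11/100+4/25→27/100; 23/100+6/25→47/100; 13/50+27/100→53/100; 47/100+53/100→1. L = 227/100 ≈ 2.2700.
L − H = 2.2700 − 2.2604 = 0.010 bits.

0.010 bits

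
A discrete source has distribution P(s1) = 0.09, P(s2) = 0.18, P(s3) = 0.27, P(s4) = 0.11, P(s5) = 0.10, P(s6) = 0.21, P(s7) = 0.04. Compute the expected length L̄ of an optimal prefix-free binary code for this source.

2.65 bits/symbol

Repeatedly combine the two least-probable nodes; the expected code length is the sum of the merged weights.
merge 1/25 + 9/100 → 13/100
merge 1/10 + 11/100 → 21/100
merge 13/100 + 9/50 → 31/100
merge 21/100 + 21/100 → 21/50
merge 27/100 + 31/100 → 29/50
merge 21/50 + 29/50 → 1
L = 13/100 + 21/100 + 31/100 + 21/50 + 29/50 + 1 = 53/20 = 2.65 bits/symbol.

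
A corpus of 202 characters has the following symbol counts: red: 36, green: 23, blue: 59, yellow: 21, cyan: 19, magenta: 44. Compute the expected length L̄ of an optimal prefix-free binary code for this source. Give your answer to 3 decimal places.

2.490 bits/symbol

Probabilities are the counts divided by 202.
Repeatedly combine the two least-probable nodes; the expected code length is the sum of the merged weights.
merge 19/202 + 21/202 → 20/101
merge 23/202 + 18/101 → 59/202
merge 20/101 + 22/101 → 42/101
merge 59/202 + 59/202 → 59/101
merge 42/101 + 59/101 → 1
L = 20/101 + 59/202 + 42/101 + 59/101 + 1 = 503/202 ≈ 2.490 bits/symbol.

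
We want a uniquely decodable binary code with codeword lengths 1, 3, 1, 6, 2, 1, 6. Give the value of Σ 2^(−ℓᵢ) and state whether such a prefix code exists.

With common denominator 2^6 = 64: Σ 2^(−ℓᵢ) = 32/64 + 8/64 + 32/64 + 1/64 + 16/64 + 32/64 + 1/64 = 122/64 = 1.90625.
Kraft's inequality requires Σ ≤ 1; here Σ = 1.90625 > 1, so no such prefix code exists.

1.90625; no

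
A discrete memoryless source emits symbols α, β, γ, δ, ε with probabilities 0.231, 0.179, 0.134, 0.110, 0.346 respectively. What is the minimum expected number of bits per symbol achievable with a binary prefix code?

Repeatedly combine the two least-probable nodes; the expected code length is the sum of the merged weights.
merge 11/100 + 67/500 → 61/250
merge 179/1000 + 231/1000 → 41/100
merge 61/250 + 173/500 → 59/100
merge 41/100 + 59/100 → 1
L = 61/250 + 41/100 + 59/100 + 1 = 561/250 = 2.244 bits/symbol.

2.244 bits/symbol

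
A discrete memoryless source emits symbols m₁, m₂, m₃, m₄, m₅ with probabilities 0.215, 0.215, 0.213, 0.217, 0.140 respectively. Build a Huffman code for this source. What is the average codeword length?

2.353 bits/symbol

Repeatedly combine the two least-probable nodes; the expected code length is the sum of the merged weights.
merge 7/50 + 213/1000 → 353/1000
merge 43/200 + 43/200 → 43/100
merge 217/1000 + 353/1000 → 57/100
merge 43/100 + 57/100 → 1
L = 353/1000 + 43/100 + 57/100 + 1 = 2353/1000 = 2.353 bits/symbol.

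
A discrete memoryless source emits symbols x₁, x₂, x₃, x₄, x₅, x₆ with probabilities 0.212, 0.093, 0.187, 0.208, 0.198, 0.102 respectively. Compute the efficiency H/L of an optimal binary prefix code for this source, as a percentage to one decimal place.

Entropy H = −Σ p log₂ p ≈ 2.5152 bits.
Huffman merges: 93/1000+51/500→39/200; 187/1000+39/200→191/500; 99/500+26/125→203/500; 53/250+191/500→297/500; 203/500+297/500→1. L = 2577/1000 ≈ 2.5770.
Efficiency = H/L = 2.5152/2.5770 = 97.6%.

97.6%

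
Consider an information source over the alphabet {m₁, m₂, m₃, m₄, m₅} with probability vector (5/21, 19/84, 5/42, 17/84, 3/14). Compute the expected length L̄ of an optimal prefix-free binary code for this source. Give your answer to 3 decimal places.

2.321 bits/symbol

Repeatedly combine the two least-probable nodes; the expected code length is the sum of the merged weights.
merge 5/42 + 17/84 → 9/28
merge 3/14 + 19/84 → 37/84
merge 5/21 + 9/28 → 47/84
merge 37/84 + 47/84 → 1
L = 9/28 + 37/84 + 47/84 + 1 = 65/28 ≈ 2.321 bits/symbol.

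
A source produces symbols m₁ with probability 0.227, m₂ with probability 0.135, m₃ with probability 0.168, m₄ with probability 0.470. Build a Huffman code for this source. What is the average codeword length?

1.833 bits/symbol

Repeatedly combine the two least-probable nodes; the expected code length is the sum of the merged weights.
merge 27/200 + 21/125 → 303/1000
merge 227/1000 + 303/1000 → 53/100
merge 47/100 + 53/100 → 1
L = 303/1000 + 53/100 + 1 = 1833/1000 = 1.833 bits/symbol.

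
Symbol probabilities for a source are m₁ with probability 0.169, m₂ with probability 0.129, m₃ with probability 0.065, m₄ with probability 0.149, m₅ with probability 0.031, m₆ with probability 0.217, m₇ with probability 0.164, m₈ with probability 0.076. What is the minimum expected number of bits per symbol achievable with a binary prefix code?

2.879 bits/symbol

Repeatedly combine the two least-probable nodes; the expected code length is the sum of the merged weights.
merge 31/1000 + 13/200 → 12/125
merge 19/250 + 12/125 → 43/250
merge 129/1000 + 149/1000 → 139/500
merge 41/250 + 169/1000 → 333/1000
merge 43/250 + 217/1000 → 389/1000
merge 139/500 + 333/1000 → 611/1000
merge 389/1000 + 611/1000 → 1
L = 12/125 + 43/250 + 139/500 + 333/1000 + 389/1000 + 611/1000 + 1 = 2879/1000 = 2.879 bits/symbol.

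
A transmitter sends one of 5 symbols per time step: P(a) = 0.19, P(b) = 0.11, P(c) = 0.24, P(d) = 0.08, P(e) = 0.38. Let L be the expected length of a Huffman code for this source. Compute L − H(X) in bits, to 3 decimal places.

0.068 bits

Entropy H = −Σ p log₂ p ≈ 2.1216 bits.
Huffman merges: 2/25+11/100→19/100; 19/100+19/100→19/50; 6/25+19/50→31/50; 19/50+31/50→1. L = 219/100 ≈ 2.1900.
L − H = 2.1900 − 2.1216 = 0.068 bits.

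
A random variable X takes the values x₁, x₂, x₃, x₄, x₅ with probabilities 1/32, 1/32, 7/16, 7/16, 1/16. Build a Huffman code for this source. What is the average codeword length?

Repeatedly combine the two least-probable nodes; the expected code length is the sum of the merged weights.
merge 1/32 + 1/32 → 1/16
merge 1/16 + 1/16 → 1/8
merge 1/8 + 7/16 → 9/16
merge 7/16 + 9/16 → 1
L = 1/16 + 1/8 + 9/16 + 1 = 7/4 = 1.75 bits/symbol.

1.75 bits/symbol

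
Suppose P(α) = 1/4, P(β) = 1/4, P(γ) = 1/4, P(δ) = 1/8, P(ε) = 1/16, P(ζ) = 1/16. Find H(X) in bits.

Each probability is a power of 1/2, so log₂(1/p) is an integer.
H = Σ p·log₂(1/p) = 1/4·2 + 1/4·2 + 1/4·2 + 1/8·3 + 1/16·4 + 1/16·4 = 2.375 bits.

2.375 bits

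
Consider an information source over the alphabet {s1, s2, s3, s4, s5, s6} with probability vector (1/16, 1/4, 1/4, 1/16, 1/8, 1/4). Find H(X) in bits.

Each probability is a power of 1/2, so log₂(1/p) is an integer.
H = Σ p·log₂(1/p) = 1/16·4 + 1/4·2 + 1/4·2 + 1/16·4 + 1/8·3 + 1/4·2 = 2.375 bits.

2.375 bits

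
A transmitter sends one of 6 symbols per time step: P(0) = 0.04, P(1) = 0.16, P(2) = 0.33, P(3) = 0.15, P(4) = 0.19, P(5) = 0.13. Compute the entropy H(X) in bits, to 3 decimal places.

H = −Σ pᵢ log₂ pᵢ.
−0.04·log₂(0.04) = 0.1858
−0.16·log₂(0.16) = 0.4230
−0.33·log₂(0.33) = 0.5278
−0.15·log₂(0.15) = 0.4105
−0.19·log₂(0.19) = 0.4552
−0.13·log₂(0.13) = 0.3826
Sum ≈ 2.3850 → 2.385 bits.

2.385 bits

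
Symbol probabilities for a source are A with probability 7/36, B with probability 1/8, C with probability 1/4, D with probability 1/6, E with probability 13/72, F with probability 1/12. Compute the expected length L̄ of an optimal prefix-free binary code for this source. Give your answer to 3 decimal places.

Repeatedly combine the two least-probable nodes; the expected code length is the sum of the merged weights.
merge 1/12 + 1/8 → 5/24
merge 1/6 + 13/72 → 25/72
merge 7/36 + 5/24 → 29/72
merge 1/4 + 25/72 → 43/72
merge 29/72 + 43/72 → 1
L = 5/24 + 25/72 + 29/72 + 43/72 + 1 = 23/9 ≈ 2.556 bits/symbol.

2.556 bits/symbol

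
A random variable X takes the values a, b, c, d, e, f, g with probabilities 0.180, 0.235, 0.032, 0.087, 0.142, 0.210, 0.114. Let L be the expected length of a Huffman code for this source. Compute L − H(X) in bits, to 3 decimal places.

Entropy H = −Σ p log₂ p ≈ 2.6315 bits.
Huffman merges: 4/125+87/1000→119/1000; 57/500+119/1000→233/1000; 71/500+9/50→161/500; 21/100+233/1000→443/1000; 47/200+161/500→557/1000; 443/1000+557/1000→1. L = 1337/500 ≈ 2.6740.
L − H = 2.6740 − 2.6315 = 0.042 bits.

0.042 bits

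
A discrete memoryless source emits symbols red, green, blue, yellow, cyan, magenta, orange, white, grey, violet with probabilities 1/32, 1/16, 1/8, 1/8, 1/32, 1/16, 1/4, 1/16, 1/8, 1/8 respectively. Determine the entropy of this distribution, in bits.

3.0625 bits

Each probability is a power of 1/2, so log₂(1/p) is an integer.
H = Σ p·log₂(1/p) = 1/32·5 + 1/16·4 + 1/8·3 + 1/8·3 + 1/32·5 + 1/16·4 + 1/4·2 + 1/16·4 + 1/8·3 + 1/8·3 = 3.0625 bits.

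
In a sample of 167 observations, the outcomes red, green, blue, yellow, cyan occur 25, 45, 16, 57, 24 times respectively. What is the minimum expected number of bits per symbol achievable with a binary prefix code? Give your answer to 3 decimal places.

2.240 bits/symbol

Probabilities are the counts divided by 167.
Repeatedly combine the two least-probable nodes; the expected code length is the sum of the merged weights.
merge 16/167 + 24/167 → 40/167
merge 25/167 + 40/167 → 65/167
merge 45/167 + 57/167 → 102/167
merge 65/167 + 102/167 → 1
L = 40/167 + 65/167 + 102/167 + 1 = 374/167 ≈ 2.240 bits/symbol.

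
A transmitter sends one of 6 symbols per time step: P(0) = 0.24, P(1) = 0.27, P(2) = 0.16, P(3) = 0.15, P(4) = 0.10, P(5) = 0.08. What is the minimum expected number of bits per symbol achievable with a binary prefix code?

2.49 bits/symbol

Repeatedly combine the two least-probable nodes; the expected code length is the sum of the merged weights.
merge 2/25 + 1/10 → 9/50
merge 3/20 + 4/25 → 31/100
merge 9/50 + 6/25 → 21/50
merge 27/100 + 31/100 → 29/50
merge 21/50 + 29/50 → 1
L = 9/50 + 31/100 + 21/50 + 29/50 + 1 = 249/100 = 2.49 bits/symbol.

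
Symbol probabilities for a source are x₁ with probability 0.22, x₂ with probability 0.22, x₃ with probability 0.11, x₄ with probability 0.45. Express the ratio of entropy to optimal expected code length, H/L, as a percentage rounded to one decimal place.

Entropy H = −Σ p log₂ p ≈ 1.8298 bits.
Huffman merges: 11/100+11/50→33/100; 11/50+33/100→11/20; 9/20+11/20→1. L = 47/25 ≈ 1.8800.
Efficiency = H/L = 1.8298/1.8800 = 97.3%.

97.3%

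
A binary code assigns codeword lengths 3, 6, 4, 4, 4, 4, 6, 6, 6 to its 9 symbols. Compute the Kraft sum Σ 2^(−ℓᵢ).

0.4375

With common denominator 2^6 = 64: Σ 2^(−ℓᵢ) = 8/64 + 1/64 + 4/64 + 4/64 + 4/64 + 4/64 + 1/64 + 1/64 + 1/64 = 28/64 = 0.4375.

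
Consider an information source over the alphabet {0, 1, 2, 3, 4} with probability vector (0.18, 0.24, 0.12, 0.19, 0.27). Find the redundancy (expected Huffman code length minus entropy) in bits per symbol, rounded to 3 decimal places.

0.028 bits

Entropy H = −Σ p log₂ p ≈ 2.2718 bits.
Huffman merges: 3/25+9/50→3/10; 19/100+6/25→43/100; 27/100+3/10→57/100; 43/100+57/100→1. L = 23/10 ≈ 2.3000.
L − H = 2.3000 − 2.2718 = 0.028 bits.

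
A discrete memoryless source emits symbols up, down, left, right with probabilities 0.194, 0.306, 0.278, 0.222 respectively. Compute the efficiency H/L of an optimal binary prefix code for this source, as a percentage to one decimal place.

98.9%

Entropy H = −Σ p log₂ p ≈ 1.9772 bits.
Huffman merges: 97/500+111/500→52/125; 139/500+153/500→73/125; 52/125+73/125→1. L = 2 ≈ 2.0000.
Efficiency = H/L = 1.9772/2.0000 = 98.9%.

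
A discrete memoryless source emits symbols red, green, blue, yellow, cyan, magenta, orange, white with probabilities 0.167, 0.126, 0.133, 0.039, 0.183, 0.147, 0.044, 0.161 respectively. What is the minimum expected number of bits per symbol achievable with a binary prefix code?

2.9 bits/symbol

Repeatedly combine the two least-probable nodes; the expected code length is the sum of the merged weights.
merge 39/1000 + 11/250 → 83/1000
merge 83/1000 + 63/500 → 209/1000
merge 133/1000 + 147/1000 → 7/25
merge 161/1000 + 167/1000 → 41/125
merge 183/1000 + 209/1000 → 49/125
merge 7/25 + 41/125 → 76/125
merge 49/125 + 76/125 → 1
L = 83/1000 + 209/1000 + 7/25 + 41/125 + 49/125 + 76/125 + 1 = 29/10 = 2.9 bits/symbol.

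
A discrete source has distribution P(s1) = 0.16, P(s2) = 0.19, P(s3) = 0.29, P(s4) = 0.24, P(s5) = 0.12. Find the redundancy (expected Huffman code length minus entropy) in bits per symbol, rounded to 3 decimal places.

Entropy H = −Σ p log₂ p ≈ 2.2573 bits.
Huffman merges: 3/25+4/25→7/25; 19/100+6/25→43/100; 7/25+29/100→57/100; 43/100+57/100→1. L = 57/25 ≈ 2.2800.
L − H = 2.2800 − 2.2573 = 0.023 bits.

0.023 bits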